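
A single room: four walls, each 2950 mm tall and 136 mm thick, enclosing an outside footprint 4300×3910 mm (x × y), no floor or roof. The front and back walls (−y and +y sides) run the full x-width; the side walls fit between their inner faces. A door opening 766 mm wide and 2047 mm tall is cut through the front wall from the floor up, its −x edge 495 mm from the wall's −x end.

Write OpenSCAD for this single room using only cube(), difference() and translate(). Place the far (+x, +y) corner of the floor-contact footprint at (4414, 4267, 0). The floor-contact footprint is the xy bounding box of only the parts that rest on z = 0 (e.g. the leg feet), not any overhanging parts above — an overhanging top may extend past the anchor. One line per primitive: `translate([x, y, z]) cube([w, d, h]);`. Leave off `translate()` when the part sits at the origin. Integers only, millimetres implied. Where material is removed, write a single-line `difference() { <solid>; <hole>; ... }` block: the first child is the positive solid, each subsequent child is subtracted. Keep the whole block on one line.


difference() { translate([114, 357, 0]) cube([4300, 136, 2950]); translate([609, 357, 0]) cube([766, 136, 2047]); }
translate([114, 4131, 0]) cube([4300, 136, 2950]);
translate([114, 493, 0]) cube([136, 3638, 2950]);
translate([4278, 493, 0]) cube([136, 3638, 2950]);


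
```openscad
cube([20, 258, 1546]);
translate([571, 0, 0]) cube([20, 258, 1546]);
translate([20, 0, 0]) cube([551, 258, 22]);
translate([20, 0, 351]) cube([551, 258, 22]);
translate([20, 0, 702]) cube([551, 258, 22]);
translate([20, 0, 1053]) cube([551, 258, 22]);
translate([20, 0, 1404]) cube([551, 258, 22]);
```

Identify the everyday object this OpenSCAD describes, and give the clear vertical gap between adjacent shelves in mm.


A bookshelf. The clear shelf gap is 329 mm.

Two tall side panels with 5 horizontal boards between them — a bookshelf. The first two shelf undersides are at z = 0 and z = 351; with shelf thickness 22, the clear gap is 351 − 0 − 22 = 329 mm.


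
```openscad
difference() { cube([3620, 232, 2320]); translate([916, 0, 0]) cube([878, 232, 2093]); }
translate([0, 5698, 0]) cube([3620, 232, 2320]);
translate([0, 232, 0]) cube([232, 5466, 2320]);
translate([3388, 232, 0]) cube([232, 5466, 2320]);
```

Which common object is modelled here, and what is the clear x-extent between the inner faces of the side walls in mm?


A single room. The interior width is 3156 mm.

Four walls enclosing a rectangle with a door in the front wall — a room. Outside width 3620 minus two 232 mm walls gives 3156 mm.


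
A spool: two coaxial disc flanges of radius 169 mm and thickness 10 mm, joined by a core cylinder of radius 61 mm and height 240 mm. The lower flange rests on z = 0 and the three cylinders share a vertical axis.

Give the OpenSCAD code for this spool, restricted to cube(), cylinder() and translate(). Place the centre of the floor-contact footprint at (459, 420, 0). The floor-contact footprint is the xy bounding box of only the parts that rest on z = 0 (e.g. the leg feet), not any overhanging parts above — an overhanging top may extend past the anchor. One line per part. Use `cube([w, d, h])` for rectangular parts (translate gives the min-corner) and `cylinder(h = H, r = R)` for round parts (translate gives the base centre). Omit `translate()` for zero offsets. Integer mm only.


translate([459, 420, 0]) cylinder(h = 10, r = 169);
translate([459, 420, 10]) cylinder(h = 240, r = 61);
translate([459, 420, 250]) cylinder(h = 10, r = 169);


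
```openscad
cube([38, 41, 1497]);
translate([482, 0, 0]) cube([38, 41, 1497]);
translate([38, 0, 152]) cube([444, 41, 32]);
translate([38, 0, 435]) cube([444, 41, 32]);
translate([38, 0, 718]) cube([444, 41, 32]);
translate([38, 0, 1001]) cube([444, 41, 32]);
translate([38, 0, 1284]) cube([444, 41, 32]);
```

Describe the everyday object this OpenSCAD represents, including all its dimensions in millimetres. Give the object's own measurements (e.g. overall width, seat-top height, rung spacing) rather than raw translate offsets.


A straight ladder. Two 38×41 mm vertical rails, 1497 mm tall, stand 520 mm apart (outside-to-outside) with their front faces coplanar on the −y side. 5 rungs, each 41 mm deep and 32 mm tall, span between the inner faces of the rails, front faces flush with the rails. The lowest rung's underside is at z = 152 mm and rungs are spaced 283 mm apart (underside to underside).


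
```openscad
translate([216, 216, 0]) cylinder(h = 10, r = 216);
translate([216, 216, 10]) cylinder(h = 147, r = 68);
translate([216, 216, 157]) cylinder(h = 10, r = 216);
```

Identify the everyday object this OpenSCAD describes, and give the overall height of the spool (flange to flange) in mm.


A spool. The overall height is 167 mm.

Three coaxial cylinders, large–small–large — a spool. Two 10 mm flanges and a 147 mm core give 10 + 147 + 10 = 167 mm.


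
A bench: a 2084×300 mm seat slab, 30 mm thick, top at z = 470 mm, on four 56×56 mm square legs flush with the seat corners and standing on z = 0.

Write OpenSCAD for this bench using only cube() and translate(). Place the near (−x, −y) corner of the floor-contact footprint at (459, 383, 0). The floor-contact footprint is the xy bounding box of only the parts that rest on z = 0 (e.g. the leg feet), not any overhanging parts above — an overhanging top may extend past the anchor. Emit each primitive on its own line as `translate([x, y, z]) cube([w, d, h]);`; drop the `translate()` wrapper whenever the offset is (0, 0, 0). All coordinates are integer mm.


translate([459, 383, 440]) cube([2084, 300, 30]);
translate([459, 383, 0]) cube([56, 56, 440]);
translate([459, 627, 0]) cube([56, 56, 440]);
translate([2487, 383, 0]) cube([56, 56, 440]);
translate([2487, 627, 0]) cube([56, 56, 440]);


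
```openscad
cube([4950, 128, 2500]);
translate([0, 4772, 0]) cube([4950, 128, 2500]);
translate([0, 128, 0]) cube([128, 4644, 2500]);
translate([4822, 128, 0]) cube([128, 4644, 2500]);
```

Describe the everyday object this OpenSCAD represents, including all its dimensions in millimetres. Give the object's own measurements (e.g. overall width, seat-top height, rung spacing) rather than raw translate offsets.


The wall frame of a small rectangular building: four walls, each 2500 mm tall and 128 mm thick, enclosing a footprint 4950 mm (x) by 4900 mm (y) outside-to-outside, with no floor or roof. The front and back walls (the −y and +y sides) span the full width; the two side walls fit between them.


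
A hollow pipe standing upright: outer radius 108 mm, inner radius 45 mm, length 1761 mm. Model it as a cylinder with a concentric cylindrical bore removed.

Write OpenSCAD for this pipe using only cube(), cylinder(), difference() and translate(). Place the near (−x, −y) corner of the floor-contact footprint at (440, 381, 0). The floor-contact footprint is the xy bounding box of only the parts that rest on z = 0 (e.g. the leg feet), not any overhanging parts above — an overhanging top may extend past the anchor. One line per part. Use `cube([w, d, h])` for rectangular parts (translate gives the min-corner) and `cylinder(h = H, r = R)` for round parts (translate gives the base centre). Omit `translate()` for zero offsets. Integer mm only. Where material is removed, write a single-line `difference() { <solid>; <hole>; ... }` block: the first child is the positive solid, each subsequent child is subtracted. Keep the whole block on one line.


difference() { translate([548, 489, 0]) cylinder(h = 1761, r = 108); translate([548, 489, 0]) cylinder(h = 1761, r = 45); }


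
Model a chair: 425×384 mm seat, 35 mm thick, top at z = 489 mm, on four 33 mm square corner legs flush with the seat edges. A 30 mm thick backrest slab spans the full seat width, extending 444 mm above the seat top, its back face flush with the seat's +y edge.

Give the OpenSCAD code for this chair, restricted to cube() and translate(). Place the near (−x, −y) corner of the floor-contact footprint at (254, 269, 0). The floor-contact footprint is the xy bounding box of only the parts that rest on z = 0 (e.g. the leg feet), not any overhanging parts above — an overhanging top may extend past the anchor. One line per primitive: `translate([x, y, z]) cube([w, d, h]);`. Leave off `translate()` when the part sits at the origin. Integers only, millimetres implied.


translate([254, 269, 454]) cube([425, 384, 35]);
translate([254, 269, 0]) cube([33, 33, 454]);
translate([646, 269, 0]) cube([33, 33, 454]);
translate([254, 620, 0]) cube([33, 33, 454]);
translate([646, 620, 0]) cube([33, 33, 454]);
translate([254, 623, 489]) cube([425, 30, 444]);


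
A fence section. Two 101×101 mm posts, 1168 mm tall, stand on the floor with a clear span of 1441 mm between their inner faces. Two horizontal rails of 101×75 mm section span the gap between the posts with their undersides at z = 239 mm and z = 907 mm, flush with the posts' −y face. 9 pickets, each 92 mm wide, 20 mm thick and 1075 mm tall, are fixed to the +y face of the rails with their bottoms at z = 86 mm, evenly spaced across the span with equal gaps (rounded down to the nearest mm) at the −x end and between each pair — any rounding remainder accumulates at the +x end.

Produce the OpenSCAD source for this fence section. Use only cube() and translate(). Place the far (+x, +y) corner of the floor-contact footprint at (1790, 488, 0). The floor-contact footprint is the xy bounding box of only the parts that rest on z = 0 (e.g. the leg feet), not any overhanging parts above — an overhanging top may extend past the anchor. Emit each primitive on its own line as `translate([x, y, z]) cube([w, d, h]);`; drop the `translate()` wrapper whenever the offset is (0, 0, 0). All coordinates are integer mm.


translate([147, 387, 0]) cube([101, 101, 1168]);
translate([1689, 387, 0]) cube([101, 101, 1168]);
translate([248, 387, 239]) cube([1441, 101, 75]);
translate([248, 387, 907]) cube([1441, 101, 75]);
translate([309, 488, 86]) cube([92, 20, 1075]);
translate([462, 488, 86]) cube([92, 20, 1075]);
translate([615, 488, 86]) cube([92, 20, 1075]);
translate([768, 488, 86]) cube([92, 20, 1075]);
translate([921, 488, 86]) cube([92, 20, 1075]);
translate([1074, 488, 86]) cube([92, 20, 1075]);
translate([1227, 488, 86]) cube([92, 20, 1075]);
translate([1380, 488, 86]) cube([92, 20, 1075]);
translate([1533, 488, 86]) cube([92, 20, 1075]);


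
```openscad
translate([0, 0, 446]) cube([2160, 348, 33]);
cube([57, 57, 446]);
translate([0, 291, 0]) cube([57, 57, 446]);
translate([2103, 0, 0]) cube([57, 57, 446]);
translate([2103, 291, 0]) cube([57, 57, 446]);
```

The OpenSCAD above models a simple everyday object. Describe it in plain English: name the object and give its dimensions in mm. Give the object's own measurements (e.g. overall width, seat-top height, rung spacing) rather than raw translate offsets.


A bench: a 2160×348 mm seat slab, 33 mm thick, top at z = 479 mm, on four 57×57 mm square legs flush with the seat corners and standing on z = 0.


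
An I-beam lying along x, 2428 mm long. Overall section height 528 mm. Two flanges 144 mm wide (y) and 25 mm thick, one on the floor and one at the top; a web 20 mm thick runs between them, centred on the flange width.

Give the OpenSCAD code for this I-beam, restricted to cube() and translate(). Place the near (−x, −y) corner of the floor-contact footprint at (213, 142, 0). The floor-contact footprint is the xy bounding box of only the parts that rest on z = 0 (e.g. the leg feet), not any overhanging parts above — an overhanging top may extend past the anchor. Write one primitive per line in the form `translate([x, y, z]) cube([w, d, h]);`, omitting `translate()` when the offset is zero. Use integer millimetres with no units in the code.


translate([213, 142, 0]) cube([2428, 144, 25]);
translate([213, 204, 25]) cube([2428, 20, 478]);
translate([213, 142, 503]) cube([2428, 144, 25]);


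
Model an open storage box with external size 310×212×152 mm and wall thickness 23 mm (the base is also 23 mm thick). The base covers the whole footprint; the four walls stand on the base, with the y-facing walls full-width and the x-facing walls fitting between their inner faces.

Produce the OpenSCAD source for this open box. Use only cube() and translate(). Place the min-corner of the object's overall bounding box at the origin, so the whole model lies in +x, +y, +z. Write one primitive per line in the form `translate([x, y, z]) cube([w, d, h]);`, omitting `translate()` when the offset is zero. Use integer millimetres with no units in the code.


cube([310, 212, 23]);
translate([0, 0, 23]) cube([310, 23, 129]);
translate([0, 189, 23]) cube([310, 23, 129]);
translate([0, 23, 23]) cube([23, 166, 129]);
translate([287, 23, 23]) cube([23, 166, 129]);


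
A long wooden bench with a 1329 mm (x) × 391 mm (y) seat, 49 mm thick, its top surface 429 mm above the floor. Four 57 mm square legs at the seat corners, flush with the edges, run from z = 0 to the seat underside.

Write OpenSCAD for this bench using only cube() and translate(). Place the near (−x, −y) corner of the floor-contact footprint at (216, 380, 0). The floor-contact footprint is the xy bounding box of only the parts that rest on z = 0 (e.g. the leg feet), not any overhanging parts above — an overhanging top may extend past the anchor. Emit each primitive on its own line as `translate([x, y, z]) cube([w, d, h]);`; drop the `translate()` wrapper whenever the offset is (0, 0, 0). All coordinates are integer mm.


// leg_h = 429 − 49 = 380
translate([216, 380, 380]) cube([1329, 391, 49]);
translate([216, 380, 0]) cube([57, 57, 380]);
translate([216, 714, 0]) cube([57, 57, 380]);
translate([1488, 380, 0]) cube([57, 57, 380]);
translate([1488, 714, 0]) cube([57, 57, 380]);


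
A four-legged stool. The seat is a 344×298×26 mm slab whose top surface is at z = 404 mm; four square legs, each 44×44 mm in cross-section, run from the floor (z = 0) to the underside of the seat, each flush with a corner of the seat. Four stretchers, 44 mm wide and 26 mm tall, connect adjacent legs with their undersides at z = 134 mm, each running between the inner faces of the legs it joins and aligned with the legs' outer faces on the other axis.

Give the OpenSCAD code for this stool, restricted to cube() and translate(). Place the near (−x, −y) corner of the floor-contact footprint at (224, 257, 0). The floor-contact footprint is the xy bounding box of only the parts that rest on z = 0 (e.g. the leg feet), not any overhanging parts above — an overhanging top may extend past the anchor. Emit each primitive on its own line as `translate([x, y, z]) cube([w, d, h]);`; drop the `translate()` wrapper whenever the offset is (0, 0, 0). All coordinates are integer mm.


translate([224, 257, 378]) cube([344, 298, 26]);
translate([224, 257, 0]) cube([44, 44, 378]);
translate([524, 257, 0]) cube([44, 44, 378]);
translate([224, 511, 0]) cube([44, 44, 378]);
translate([524, 511, 0]) cube([44, 44, 378]);
translate([268, 257, 134]) cube([256, 44, 26]);
translate([268, 511, 134]) cube([256, 44, 26]);
translate([224, 301, 134]) cube([44, 210, 26]);
translate([524, 301, 134]) cube([44, 210, 26]);


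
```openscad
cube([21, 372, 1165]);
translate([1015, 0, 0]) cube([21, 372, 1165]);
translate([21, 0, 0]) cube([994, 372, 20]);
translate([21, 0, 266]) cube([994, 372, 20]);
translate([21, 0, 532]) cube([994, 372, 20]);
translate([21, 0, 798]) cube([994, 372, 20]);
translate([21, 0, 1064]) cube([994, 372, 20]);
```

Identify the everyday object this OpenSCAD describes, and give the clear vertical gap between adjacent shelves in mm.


A bookshelf. The clear shelf gap is 246 mm.

Two tall side panels with 5 horizontal boards between them — a bookshelf. The first two shelf undersides are at z = 0 and z = 266; with shelf thickness 20, the clear gap is 266 − 0 − 20 = 246 mm.


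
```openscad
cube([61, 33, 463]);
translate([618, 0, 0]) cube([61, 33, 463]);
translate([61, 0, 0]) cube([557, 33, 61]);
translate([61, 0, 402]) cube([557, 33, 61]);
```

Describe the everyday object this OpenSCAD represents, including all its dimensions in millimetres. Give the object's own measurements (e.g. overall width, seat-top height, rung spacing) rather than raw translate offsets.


A rectangular picture frame lying in the x–z plane (depth along y). The opening is 557 mm wide (x) by 341 mm tall (z), surrounded by a border 61 mm wide on all four sides. The frame is 33 mm deep and is made of two full-height vertical stiles with two horizontal rails fitted between them.


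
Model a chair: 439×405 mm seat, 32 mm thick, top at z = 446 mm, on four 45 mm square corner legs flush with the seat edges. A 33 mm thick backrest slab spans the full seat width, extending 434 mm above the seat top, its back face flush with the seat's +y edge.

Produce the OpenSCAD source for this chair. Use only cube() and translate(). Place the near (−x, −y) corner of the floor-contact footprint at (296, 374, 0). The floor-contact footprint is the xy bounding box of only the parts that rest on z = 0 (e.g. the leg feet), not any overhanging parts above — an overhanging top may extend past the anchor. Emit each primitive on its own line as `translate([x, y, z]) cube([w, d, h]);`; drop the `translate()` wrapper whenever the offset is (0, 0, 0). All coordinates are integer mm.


translate([296, 374, 414]) cube([439, 405, 32]);
translate([296, 374, 0]) cube([45, 45, 414]);
translate([690, 374, 0]) cube([45, 45, 414]);
translate([296, 734, 0]) cube([45, 45, 414]);
translate([690, 734, 0]) cube([45, 45, 414]);
translate([296, 746, 446]) cube([439, 33, 434]);


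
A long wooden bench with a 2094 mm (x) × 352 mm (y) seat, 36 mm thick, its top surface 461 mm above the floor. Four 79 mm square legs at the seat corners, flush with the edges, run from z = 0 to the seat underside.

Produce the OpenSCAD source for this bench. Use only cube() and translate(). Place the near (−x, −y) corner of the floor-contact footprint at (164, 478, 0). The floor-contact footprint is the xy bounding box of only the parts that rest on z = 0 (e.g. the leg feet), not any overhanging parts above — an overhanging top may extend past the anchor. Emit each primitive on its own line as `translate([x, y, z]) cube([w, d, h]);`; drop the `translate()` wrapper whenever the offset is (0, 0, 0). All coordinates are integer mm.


// leg_h = 461 − 36 = 425
translate([164, 478, 425]) cube([2094, 352, 36]);
translate([164, 478, 0]) cube([79, 79, 425]);
translate([164, 751, 0]) cube([79, 79, 425]);
translate([2179, 478, 0]) cube([79, 79, 425]);
translate([2179, 751, 0]) cube([79, 79, 425]);


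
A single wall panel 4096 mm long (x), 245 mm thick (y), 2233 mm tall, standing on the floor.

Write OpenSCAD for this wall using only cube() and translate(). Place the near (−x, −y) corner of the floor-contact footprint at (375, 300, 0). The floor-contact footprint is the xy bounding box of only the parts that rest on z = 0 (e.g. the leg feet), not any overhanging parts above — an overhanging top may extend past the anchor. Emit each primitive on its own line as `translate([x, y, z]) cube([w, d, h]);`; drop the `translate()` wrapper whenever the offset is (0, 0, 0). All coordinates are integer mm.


translate([375, 300, 0]) cube([4096, 245, 2233]);


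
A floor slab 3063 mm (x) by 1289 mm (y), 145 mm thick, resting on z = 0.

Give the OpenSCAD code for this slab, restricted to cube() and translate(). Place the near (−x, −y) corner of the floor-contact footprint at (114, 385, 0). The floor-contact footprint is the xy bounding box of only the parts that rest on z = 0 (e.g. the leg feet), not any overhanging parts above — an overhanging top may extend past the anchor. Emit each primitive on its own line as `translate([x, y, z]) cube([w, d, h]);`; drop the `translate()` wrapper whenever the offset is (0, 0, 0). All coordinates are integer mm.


translate([114, 385, 0]) cube([3063, 1289, 145]);


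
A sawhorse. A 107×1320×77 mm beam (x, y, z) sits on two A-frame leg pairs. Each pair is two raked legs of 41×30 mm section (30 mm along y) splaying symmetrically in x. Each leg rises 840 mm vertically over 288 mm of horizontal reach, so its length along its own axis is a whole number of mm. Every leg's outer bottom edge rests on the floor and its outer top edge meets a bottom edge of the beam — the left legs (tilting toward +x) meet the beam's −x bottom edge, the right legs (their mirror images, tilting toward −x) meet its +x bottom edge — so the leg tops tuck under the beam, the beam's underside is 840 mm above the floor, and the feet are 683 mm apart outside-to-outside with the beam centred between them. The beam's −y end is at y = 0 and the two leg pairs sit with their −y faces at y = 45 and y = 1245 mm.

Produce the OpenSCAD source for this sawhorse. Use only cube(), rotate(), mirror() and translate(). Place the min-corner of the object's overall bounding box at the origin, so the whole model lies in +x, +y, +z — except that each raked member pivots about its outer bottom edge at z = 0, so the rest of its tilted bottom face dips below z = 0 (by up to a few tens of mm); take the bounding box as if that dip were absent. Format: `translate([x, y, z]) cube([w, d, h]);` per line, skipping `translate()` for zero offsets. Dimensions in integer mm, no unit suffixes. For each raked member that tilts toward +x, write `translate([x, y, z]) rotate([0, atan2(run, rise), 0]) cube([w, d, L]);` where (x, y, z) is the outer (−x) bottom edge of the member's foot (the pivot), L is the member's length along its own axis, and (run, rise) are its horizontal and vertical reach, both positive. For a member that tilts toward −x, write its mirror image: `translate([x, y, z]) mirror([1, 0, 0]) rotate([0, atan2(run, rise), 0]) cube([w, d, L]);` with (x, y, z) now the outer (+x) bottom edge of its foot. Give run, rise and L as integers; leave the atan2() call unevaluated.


translate([288, 0, 840]) cube([107, 1320, 77]);
translate([0, 45, 0]) rotate([0, atan2(288, 840), 0]) cube([41, 30, 888]);
translate([683, 45, 0]) mirror([1, 0, 0]) rotate([0, atan2(288, 840), 0]) cube([41, 30, 888]);
translate([0, 1245, 0]) rotate([0, atan2(288, 840), 0]) cube([41, 30, 888]);
translate([683, 1245, 0]) mirror([1, 0, 0]) rotate([0, atan2(288, 840), 0]) cube([41, 30, 888]);


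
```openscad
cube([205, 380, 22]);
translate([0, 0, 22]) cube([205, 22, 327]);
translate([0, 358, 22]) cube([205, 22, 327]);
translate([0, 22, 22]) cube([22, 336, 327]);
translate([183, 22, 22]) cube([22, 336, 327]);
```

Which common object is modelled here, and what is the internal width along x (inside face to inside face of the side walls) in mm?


An open box. The internal width is 161 mm.

A 205×380 base slab with four walls standing on it — an open box. The base is 205 mm wide and the walls are 22 mm thick, so the internal width is 205 − 2 × 22 = 161 mm.


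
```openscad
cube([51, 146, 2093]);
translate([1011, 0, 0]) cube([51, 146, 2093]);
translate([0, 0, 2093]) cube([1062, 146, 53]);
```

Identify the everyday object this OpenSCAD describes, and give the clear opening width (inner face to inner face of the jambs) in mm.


A door frame. The clear opening width is 960 mm.

Two 2093 mm tall posts with a header on top — a door frame. The left jamb is 51 mm wide at x = 0; the right jamb starts at x = 1011. The clear opening is 1011 − 51 = 960 mm.


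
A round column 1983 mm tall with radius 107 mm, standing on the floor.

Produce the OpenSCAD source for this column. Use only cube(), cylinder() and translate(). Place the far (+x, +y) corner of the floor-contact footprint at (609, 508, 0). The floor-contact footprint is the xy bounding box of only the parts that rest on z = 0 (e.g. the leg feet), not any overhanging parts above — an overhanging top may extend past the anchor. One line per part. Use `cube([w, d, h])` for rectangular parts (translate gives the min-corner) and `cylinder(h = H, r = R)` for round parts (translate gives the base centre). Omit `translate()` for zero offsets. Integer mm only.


translate([502, 401, 0]) cylinder(h = 1983, r = 107);


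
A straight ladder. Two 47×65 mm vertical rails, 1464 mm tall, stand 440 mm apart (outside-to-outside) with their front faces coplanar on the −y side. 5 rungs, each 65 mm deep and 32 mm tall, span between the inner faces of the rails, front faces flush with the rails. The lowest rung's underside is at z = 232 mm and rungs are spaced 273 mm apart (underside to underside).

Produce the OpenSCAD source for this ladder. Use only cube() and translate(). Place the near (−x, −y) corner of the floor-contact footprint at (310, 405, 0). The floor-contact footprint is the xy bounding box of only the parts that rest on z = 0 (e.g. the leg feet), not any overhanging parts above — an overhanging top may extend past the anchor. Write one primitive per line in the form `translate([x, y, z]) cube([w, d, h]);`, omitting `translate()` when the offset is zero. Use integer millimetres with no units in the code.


translate([310, 405, 0]) cube([47, 65, 1464]);
translate([703, 405, 0]) cube([47, 65, 1464]);
translate([357, 405, 232]) cube([346, 65, 32]);
translate([357, 405, 505]) cube([346, 65, 32]);
translate([357, 405, 778]) cube([346, 65, 32]);
translate([357, 405, 1051]) cube([346, 65, 32]);
translate([357, 405, 1324]) cube([346, 65, 32]);


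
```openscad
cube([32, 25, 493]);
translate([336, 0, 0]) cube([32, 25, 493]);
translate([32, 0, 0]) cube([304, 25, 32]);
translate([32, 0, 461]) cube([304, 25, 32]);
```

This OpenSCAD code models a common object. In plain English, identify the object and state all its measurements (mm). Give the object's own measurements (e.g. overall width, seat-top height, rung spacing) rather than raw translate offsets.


A rectangular picture frame lying in the x–z plane (depth along y). The opening is 304 mm wide (x) by 429 mm tall (z), surrounded by a border 32 mm wide on all four sides. The frame is 25 mm deep and is made of two full-height vertical stiles with two horizontal rails fitted between them.


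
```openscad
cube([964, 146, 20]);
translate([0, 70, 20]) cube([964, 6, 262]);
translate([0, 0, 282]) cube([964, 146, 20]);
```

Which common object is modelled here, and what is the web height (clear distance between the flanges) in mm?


An I-beam. The web height is 262 mm.

Two wide flanges with a thin centred web — an I-beam. Overall 302 mm minus two 20 mm flanges gives a web of 302 − 2·20 = 262 mm.


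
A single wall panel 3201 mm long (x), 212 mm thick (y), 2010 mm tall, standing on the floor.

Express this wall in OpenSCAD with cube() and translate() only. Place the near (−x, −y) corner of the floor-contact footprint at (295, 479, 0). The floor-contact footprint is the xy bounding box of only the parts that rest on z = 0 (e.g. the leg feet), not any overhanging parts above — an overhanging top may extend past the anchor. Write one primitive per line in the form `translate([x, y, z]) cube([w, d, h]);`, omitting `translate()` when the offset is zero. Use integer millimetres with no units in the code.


translate([295, 479, 0]) cube([3201, 212, 2010]);


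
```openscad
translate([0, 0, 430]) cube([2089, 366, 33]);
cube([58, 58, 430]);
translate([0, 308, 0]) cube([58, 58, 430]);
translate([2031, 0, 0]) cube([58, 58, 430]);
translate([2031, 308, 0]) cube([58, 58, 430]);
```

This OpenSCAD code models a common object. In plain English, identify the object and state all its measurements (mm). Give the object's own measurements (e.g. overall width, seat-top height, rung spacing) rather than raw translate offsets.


A bench: a 2089×366 mm seat slab, 33 mm thick, top at z = 463 mm, on four 58×58 mm square legs flush with the seat corners and standing on z = 0.


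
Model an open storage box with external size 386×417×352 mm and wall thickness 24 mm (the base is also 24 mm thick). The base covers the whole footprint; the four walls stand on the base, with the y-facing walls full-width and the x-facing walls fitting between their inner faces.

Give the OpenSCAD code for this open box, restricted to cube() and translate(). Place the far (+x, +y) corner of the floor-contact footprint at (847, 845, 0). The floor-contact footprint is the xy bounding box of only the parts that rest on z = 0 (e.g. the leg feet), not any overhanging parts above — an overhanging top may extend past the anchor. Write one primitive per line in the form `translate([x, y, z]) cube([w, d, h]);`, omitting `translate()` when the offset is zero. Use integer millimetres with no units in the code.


translate([461, 428, 0]) cube([386, 417, 24]);
translate([461, 428, 24]) cube([386, 24, 328]);
translate([461, 821, 24]) cube([386, 24, 328]);
translate([461, 452, 24]) cube([24, 369, 328]);
translate([823, 452, 24]) cube([24, 369, 328]);


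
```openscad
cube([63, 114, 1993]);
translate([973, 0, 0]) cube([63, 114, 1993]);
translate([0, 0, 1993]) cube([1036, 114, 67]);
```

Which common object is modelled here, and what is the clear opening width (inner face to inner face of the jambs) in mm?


A door frame. The clear opening width is 910 mm.

Two 1993 mm tall posts with a header on top — a door frame. The left jamb is 63 mm wide at x = 0; the right jamb starts at x = 973. The clear opening is 973 − 63 = 910 mm.


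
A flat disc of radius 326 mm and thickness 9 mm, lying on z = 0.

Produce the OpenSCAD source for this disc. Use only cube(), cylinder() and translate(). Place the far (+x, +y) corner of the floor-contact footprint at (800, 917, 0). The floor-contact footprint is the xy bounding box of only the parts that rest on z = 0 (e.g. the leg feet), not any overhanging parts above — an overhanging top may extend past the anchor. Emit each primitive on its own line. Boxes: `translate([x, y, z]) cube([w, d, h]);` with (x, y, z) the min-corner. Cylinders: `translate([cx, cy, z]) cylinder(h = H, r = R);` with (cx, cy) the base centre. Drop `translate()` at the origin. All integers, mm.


translate([474, 591, 0]) cylinder(h = 9, r = 326);


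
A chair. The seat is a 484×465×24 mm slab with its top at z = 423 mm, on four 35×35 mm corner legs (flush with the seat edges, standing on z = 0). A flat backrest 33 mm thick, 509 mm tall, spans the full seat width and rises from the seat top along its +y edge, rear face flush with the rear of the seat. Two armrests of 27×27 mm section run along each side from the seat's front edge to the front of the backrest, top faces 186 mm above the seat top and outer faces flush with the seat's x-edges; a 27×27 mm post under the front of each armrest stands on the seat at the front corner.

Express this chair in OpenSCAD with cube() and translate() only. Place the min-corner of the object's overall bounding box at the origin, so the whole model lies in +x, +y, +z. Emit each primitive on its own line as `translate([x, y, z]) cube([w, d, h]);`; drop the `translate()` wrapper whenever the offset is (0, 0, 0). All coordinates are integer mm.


translate([0, 0, 399]) cube([484, 465, 24]);
cube([35, 35, 399]);
translate([449, 0, 0]) cube([35, 35, 399]);
translate([0, 430, 0]) cube([35, 35, 399]);
translate([449, 430, 0]) cube([35, 35, 399]);
translate([0, 432, 423]) cube([484, 33, 509]);
translate([0, 0, 582]) cube([27, 432, 27]);
translate([457, 0, 582]) cube([27, 432, 27]);
translate([0, 0, 423]) cube([27, 27, 159]);
translate([457, 0, 423]) cube([27, 27, 159]);


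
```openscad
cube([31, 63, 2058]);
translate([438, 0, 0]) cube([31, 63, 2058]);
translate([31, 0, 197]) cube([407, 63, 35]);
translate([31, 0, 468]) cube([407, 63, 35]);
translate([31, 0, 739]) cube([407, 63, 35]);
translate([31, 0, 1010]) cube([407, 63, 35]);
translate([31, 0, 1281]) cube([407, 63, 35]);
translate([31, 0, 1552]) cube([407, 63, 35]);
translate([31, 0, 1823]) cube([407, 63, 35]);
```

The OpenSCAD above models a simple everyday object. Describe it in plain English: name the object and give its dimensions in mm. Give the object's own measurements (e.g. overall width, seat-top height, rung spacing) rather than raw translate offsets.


A straight ladder. Two 31×63 mm vertical rails, 2058 mm tall, stand 469 mm apart (outside-to-outside) with their front faces coplanar on the −y side. 7 rungs, each 63 mm deep and 35 mm tall, span between the inner faces of the rails, front faces flush with the rails. The lowest rung's underside is at z = 197 mm and rungs are spaced 271 mm apart (underside to underside).


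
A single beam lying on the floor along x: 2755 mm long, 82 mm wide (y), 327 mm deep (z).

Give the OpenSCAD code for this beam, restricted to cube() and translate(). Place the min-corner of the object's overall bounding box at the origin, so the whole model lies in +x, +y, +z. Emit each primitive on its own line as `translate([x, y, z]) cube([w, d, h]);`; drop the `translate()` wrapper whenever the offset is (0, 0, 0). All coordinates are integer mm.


cube([2755, 82, 327]);


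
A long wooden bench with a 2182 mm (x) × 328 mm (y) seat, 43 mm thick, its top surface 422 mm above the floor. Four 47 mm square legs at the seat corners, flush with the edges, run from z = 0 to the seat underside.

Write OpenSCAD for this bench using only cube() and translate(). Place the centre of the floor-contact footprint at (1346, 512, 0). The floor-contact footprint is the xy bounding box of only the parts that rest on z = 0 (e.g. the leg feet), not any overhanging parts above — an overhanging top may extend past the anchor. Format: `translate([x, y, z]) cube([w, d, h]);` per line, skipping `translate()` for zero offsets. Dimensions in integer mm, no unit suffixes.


// leg_h = 422 − 43 = 379
translate([255, 348, 379]) cube([2182, 328, 43]);
translate([255, 348, 0]) cube([47, 47, 379]);
translate([255, 629, 0]) cube([47, 47, 379]);
translate([2390, 348, 0]) cube([47, 47, 379]);
translate([2390, 629, 0]) cube([47, 47, 379]);


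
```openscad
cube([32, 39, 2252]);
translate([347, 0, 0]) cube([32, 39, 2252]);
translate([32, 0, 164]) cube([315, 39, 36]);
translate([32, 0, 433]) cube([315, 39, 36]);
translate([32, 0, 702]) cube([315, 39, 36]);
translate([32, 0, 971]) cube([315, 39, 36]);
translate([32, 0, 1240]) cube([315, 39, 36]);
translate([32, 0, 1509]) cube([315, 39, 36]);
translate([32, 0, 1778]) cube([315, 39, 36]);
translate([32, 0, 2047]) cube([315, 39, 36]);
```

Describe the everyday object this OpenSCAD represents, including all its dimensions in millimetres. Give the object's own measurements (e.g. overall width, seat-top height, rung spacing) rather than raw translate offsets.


A straight ladder. Two 32×39 mm vertical rails, 2252 mm tall, stand 379 mm apart (outside-to-outside) with their front faces coplanar on the −y side. 8 rungs, each 39 mm deep and 36 mm tall, span between the inner faces of the rails, front faces flush with the rails. The lowest rung's underside is at z = 164 mm and rungs are spaced 269 mm apart (underside to underside).


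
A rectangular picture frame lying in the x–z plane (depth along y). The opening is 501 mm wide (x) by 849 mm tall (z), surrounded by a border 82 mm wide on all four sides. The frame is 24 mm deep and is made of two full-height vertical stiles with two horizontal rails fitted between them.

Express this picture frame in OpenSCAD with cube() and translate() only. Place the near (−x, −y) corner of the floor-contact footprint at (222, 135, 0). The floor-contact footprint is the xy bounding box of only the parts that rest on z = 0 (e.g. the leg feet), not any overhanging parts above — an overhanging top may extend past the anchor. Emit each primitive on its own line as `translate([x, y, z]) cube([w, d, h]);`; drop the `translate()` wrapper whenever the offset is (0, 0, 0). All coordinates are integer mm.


translate([222, 135, 0]) cube([82, 24, 1013]);
translate([805, 135, 0]) cube([82, 24, 1013]);
translate([304, 135, 0]) cube([501, 24, 82]);
translate([304, 135, 931]) cube([501, 24, 82]);


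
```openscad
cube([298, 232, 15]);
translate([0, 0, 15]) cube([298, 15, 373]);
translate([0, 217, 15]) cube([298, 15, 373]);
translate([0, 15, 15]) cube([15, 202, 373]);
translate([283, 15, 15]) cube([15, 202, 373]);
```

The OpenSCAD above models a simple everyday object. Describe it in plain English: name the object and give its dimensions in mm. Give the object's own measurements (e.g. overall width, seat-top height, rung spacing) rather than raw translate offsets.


An open-topped rectangular box: outside dimensions 298×232×388 mm, with a uniform wall and base thickness of 15 mm. The base is a full 298×232 slab on the floor; four walls sit on top of the base. The front and back walls (the −y and +y sides) span the full width; the two side walls fit between them.


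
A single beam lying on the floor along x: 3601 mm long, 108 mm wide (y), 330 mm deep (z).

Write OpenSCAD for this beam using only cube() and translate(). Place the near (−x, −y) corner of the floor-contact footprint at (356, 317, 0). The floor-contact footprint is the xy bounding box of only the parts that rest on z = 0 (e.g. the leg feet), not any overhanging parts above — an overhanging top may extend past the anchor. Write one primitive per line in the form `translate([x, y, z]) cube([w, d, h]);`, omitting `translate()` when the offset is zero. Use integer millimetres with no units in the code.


translate([356, 317, 0]) cube([3601, 108, 330]);


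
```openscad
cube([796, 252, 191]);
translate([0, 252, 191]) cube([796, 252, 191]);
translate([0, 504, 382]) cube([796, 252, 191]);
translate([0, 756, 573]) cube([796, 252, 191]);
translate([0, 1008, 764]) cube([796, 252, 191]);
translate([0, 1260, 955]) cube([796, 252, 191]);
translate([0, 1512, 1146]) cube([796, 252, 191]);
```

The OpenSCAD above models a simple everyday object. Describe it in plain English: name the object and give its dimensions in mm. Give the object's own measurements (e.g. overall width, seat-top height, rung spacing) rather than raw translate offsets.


A straight staircase of 7 solid steps. Each step is 796 mm wide (x), 252 mm deep (y, the going) and 191 mm tall (the rise). The first step rests on the floor; each subsequent step sits one going further in +y and one rise higher in +z, directly behind and above the previous step with no overlap.


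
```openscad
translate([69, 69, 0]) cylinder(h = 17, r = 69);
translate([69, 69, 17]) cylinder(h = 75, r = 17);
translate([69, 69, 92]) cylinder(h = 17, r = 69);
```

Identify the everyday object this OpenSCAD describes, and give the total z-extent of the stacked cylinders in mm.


A spool. The overall height is 109 mm.

Three coaxial cylinders, large–small–large — a spool. Two 17 mm flanges and a 75 mm core give 17 + 75 + 17 = 109 mm.


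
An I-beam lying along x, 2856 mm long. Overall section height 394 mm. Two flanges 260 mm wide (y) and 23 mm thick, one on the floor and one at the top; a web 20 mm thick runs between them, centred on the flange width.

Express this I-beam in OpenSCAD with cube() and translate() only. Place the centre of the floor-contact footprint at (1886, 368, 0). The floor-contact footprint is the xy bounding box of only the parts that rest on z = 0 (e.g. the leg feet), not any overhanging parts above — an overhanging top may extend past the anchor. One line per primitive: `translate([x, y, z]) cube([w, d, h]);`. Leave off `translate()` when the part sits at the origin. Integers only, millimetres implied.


translate([458, 238, 0]) cube([2856, 260, 23]);
translate([458, 358, 23]) cube([2856, 20, 348]);
translate([458, 238, 371]) cube([2856, 260, 23]);


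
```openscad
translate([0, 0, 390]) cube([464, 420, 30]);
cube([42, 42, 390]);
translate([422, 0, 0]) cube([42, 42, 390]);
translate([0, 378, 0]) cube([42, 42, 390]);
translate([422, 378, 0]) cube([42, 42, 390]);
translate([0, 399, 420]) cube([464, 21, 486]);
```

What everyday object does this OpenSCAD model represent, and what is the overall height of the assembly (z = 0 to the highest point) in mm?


A chair. The overall height is 906 mm.

A slab on four corner posts with a tall panel at the back — a chair. The seat slab sits at z = 390 with thickness 30, and the 486 mm backrest starts at the seat top, so the overall height is 390 + 30 + 486 = 906 mm.
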